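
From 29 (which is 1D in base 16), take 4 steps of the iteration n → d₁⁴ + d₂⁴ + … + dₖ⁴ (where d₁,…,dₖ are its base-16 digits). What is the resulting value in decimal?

29 = (1,13)_16 → 1⁴ + 13⁴ = 1 + 28561 = 28562
28562 = (6,15,9,2)_16 → 6⁴ + 15⁴ + 9⁴ + 2⁴ = 1296 + 50625 + 6561 + 16 = 58498
58498 = (14,4,8,2)_16 → 14⁴ + 4⁴ + 8⁴ + 2⁴ = 38416 + 256 + 4096 + 16 = 42784
42784 = (10,7,2,0)_16 → 10⁴ + 7⁴ + 2⁴ + 0⁴ = 10000 + 2401 + 16 + 0 = 12417

12417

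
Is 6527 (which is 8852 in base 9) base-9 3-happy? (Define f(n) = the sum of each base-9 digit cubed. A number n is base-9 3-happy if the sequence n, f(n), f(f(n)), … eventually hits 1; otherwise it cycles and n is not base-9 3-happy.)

not base-9 3-happy

6527 = (8,8,5,2)_9 → 8³ + 8³ + 5³ + 2³ = 1157
1157 = (1,5,2,5)_9 → 1³ + 5³ + 2³ + 5³ = 259
259 = (3,1,7)_9 → 3³ + 1³ + 7³ = 371
371 = (4,5,2)_9 → 4³ + 5³ + 2³ = 197
197 = (2,3,8)_9 → 2³ + 3³ + 8³ = 547
547 = (6,6,7)_9 → 6³ + 6³ + 7³ = 775
775 = (1,0,5,1)_9 → 1³ + 0³ + 5³ + 1³ = 127
127 = (1,5,1)_9 → 1³ + 5³ + 1³ = 127  — 127 already seen; the sequence cycles without reaching 1.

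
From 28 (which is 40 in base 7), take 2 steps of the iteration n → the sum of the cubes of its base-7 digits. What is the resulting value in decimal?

10

28 = (4,0)_7 → 64
64 = (1,2,1)_7 → 10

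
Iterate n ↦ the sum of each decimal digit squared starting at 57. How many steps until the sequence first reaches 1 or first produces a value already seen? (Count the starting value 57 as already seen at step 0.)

57 → 5² + 7² = 74
74 → 7² + 4² = 65
65 → 6² + 5² = 61
61 → 6² + 1² = 37
37 → 3² + 7² = 58
58 → 5² + 8² = 89
89 → 8² + 9² = 145
145 → 1² + 4² + 5² = 42
42 → 4² + 2² = 20
20 → 2² + 0² = 4
4 → 4² = 16
16 → 1² + 6² = 37  — 37 repeats.
That took 12 steps.

12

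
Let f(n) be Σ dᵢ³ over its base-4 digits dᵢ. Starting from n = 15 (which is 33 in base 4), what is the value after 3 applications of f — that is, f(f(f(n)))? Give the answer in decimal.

9

15 = (3,3)_4 → 3³ + 3³ = 54
54 = (3,1,2)_4 → 3³ + 1³ + 2³ = 36
36 = (2,1,0)_4 → 2³ + 1³ + 0³ = 9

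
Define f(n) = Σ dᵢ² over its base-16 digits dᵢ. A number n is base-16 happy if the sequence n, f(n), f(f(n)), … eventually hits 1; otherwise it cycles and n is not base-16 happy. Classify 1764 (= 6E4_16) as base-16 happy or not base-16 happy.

base-16 happy

1764 = (6,14,4)_16 → 6² + 14² + 4² = 36 + 196 + 16 = 248
248 = (15,8)_16 → 15² + 8² = 225 + 64 = 289
289 = (1,2,1)_16 → 1² + 2² + 1² = 1 + 4 + 1 = 6
6 = (6)_16 → 6² = 36
36 = (2,4)_16 → 2² + 4² = 4 + 16 = 20
20 = (1,4)_16 → 1² + 4² = 1 + 16 = 17
17 = (1,1)_16 → 1² + 1² = 1 + 1 = 2
2 = (2)_16 → 2² = 4
4 = (4)_16 → 4² = 16
16 = (1,0)_16 → 1² + 0² = 1 + 0 = 1  — reached 1.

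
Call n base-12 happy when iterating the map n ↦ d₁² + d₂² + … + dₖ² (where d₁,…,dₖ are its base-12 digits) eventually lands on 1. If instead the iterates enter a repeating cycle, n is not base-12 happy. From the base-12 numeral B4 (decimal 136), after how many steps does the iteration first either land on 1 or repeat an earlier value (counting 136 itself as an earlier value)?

5

136 = (11,4)_12 → 11² + 4² = 121 + 16 = 137
137 = (11,5)_12 → 11² + 5² = 121 + 25 = 146
146 = (1,0,2)_12 → 1² + 0² + 2² = 1 + 0 + 4 = 5
5 = (5)_12 → 5² = 25
25 = (2,1)_12 → 2² + 1² = 4 + 1 = 5  — 5 repeats.
That took 5 steps.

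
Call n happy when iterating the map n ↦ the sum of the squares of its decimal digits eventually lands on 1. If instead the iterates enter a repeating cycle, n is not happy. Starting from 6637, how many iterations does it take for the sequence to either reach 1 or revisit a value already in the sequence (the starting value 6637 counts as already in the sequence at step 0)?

6637 → 6² + 6² + 3² + 7² = 130
130 → 1² + 3² + 0² = 10
10 → 1² + 0² = 1  — reached 1.
That took 3 steps.

3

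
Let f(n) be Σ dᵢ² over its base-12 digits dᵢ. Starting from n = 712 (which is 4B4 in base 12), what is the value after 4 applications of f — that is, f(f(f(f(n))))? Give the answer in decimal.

712 = (4,11,4)_12 → 4² + 11² + 4² = 153
153 = (1,0,9)_12 → 1² + 0² + 9² = 82
82 = (6,10)_12 → 6² + 10² = 136
136 = (11,4)_12 → 11² + 4² = 137

137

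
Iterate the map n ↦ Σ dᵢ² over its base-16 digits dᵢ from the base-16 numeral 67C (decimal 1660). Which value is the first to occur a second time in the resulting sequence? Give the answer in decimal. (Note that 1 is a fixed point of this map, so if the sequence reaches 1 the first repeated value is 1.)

169

1660 = (6,7,12)_16 → 6² + 7² + 12² = 229
229 = (14,5)_16 → 14² + 5² = 221
221 = (13,13)_16 → 13² + 13² = 338
338 = (1,5,2)_16 → 1² + 5² + 2² = 30
30 = (1,14)_16 → 1² + 14² = 197
197 = (12,5)_16 → 12² + 5² = 169
169 = (10,9)_16 → 10² + 9² = 181
181 = (11,5)_16 → 11² + 5² = 146
146 = (9,2)_16 → 9² + 2² = 85
85 = (5,5)_16 → 5² + 5² = 50
50 = (3,2)_16 → 3² + 2² = 13
13 = (13)_16 → 13² = 169  — 169 already appeared earlier.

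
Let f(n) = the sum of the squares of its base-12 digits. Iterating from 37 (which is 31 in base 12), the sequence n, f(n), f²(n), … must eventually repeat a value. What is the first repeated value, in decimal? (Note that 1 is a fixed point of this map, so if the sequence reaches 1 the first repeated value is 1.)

37 = (3,1)_12 → 10
10 = (10)_12 → 100
100 = (8,4)_12 → 80
80 = (6,8)_12 → 100  — 100 already appeared earlier.

100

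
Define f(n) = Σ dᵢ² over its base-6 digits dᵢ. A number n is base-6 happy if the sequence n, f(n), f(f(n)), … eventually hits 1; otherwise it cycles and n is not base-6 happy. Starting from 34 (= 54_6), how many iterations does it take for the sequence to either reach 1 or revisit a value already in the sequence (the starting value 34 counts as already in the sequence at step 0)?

34 = (5,4)_6 → 5² + 4² = 41
41 = (1,0,5)_6 → 1² + 0² + 5² = 26
26 = (4,2)_6 → 4² + 2² = 20
20 = (3,2)_6 → 3² + 2² = 13
13 = (2,1)_6 → 2² + 1² = 5
5 = (5)_6 → 5² = 25
25 = (4,1)_6 → 4² + 1² = 17
17 = (2,5)_6 → 2² + 5² = 29
29 = (4,5)_6 → 4² + 5² = 41  — 41 repeats.
That took 9 steps.

9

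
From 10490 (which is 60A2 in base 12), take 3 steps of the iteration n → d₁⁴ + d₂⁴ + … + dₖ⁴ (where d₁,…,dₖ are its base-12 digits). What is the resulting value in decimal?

10490 = (6,0,10,2)_12 → 6⁴ + 0⁴ + 10⁴ + 2⁴ = 1296 + 0 + 10000 + 16 = 11312
11312 = (6,6,6,8)_12 → 6⁴ + 6⁴ + 6⁴ + 8⁴ = 1296 + 1296 + 1296 + 4096 = 7984
7984 = (4,7,5,4)_12 → 4⁴ + 7⁴ + 5⁴ + 4⁴ = 256 + 2401 + 625 + 256 = 3538

3538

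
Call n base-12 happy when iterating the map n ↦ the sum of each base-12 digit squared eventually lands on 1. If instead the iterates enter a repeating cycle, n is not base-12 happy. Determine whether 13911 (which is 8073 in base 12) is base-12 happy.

13911 = (8,0,7,3)_12 → 8² + 0² + 7² + 3² = 64 + 0 + 49 + 9 = 122
122 = (10,2)_12 → 10² + 2² = 100 + 4 = 104
104 = (8,8)_12 → 8² + 8² = 64 + 64 = 128
128 = (10,8)_12 → 10² + 8² = 100 + 64 = 164
164 = (1,1,8)_12 → 1² + 1² + 8² = 1 + 1 + 64 = 66
66 = (5,6)_12 → 5² + 6² = 25 + 36 = 61
61 = (5,1)_12 → 5² + 1² = 25 + 1 = 26
26 = (2,2)_12 → 2² + 2² = 4 + 4 = 8
8 = (8)_12 → 8² = 64
64 = (5,4)_12 → 5² + 4² = 25 + 16 = 41
41 = (3,5)_12 → 3² + 5² = 9 + 25 = 34
34 = (2,10)_12 → 2² + 10² = 4 + 100 = 104  — 104 already seen; the sequence cycles without reaching 1.

not base-12 happy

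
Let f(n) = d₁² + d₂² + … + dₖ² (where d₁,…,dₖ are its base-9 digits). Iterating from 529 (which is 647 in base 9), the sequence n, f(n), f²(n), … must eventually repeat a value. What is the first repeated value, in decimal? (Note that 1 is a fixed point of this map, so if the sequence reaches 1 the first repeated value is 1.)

1

529 = (6,4,7)_9 → 101
101 = (1,2,2)_9 → 9
9 = (1,0)_9 → 1  — reached the fixed point 1.
1 → 1, so 1 is the first repeated value.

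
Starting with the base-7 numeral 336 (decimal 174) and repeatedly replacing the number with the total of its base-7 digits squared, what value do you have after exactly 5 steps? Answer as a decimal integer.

10

174 = (3,3,6)_7 → 3² + 3² + 6² = 9 + 9 + 36 = 54
54 = (1,0,5)_7 → 1² + 0² + 5² = 1 + 0 + 25 = 26
26 = (3,5)_7 → 3² + 5² = 9 + 25 = 34
34 = (4,6)_7 → 4² + 6² = 16 + 36 = 52
52 = (1,0,3)_7 → 1² + 0² + 3² = 1 + 0 + 9 = 10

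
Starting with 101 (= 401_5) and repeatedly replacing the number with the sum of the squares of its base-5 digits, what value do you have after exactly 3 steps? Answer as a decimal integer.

101 = (4,0,1)_5 → 17
17 = (3,2)_5 → 13
13 = (2,3)_5 → 13

13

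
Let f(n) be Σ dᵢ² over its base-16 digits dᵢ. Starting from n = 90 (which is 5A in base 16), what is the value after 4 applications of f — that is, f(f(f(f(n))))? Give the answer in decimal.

90 = (5,10)_16 → 125
125 = (7,13)_16 → 218
218 = (13,10)_16 → 269
269 = (1,0,13)_16 → 170

170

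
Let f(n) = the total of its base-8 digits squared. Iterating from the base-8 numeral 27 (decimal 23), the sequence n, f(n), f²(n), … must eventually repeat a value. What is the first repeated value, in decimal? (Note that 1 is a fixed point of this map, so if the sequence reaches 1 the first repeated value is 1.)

16

23 = (2,7)_8 → 53
53 = (6,5)_8 → 61
61 = (7,5)_8 → 74
74 = (1,1,2)_8 → 6
6 = (6)_8 → 36
36 = (4,4)_8 → 32
32 = (4,0)_8 → 16
16 = (2,0)_8 → 4
4 = (4)_8 → 16  — 16 already appeared earlier.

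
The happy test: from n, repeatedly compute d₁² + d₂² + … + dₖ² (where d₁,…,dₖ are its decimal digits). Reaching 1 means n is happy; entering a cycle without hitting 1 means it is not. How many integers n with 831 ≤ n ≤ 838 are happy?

831: 831 → 74 → 65 → 61 → 37 → 58 → 89 → 145 → 42 → 20 → 4 → 16 → 37  — not happy
832: 832 → 77 → 98 → 145 → 42 → 20 → 4 → 16 → 37 → 58 → 89 → 145  — not happy
833: 833 → 82 → 68 → 100 → 1  — happy
834: 834 → 89 → 145 → 42 → 20 → 4 → 16 → 37 → 58 → 89  — not happy
835: 835 → 98 → 145 → 42 → 20 → 4 → 16 → 37 → 58 → 89 → 145  — not happy
836: 836 → 109 → 82 → 68 → 100 → 1  — happy
837: 837 → 122 → 9 → 81 → 65 → 61 → 37 → 58 → 89 → 145 → 42 → 20 → 4 → 16 → 37  — not happy
838: 838 → 137 → 59 → 106 → 37 → 58 → 89 → 145 → 42 → 20 → 4 → 16 → 37  — not happy
happy: 833, 836

2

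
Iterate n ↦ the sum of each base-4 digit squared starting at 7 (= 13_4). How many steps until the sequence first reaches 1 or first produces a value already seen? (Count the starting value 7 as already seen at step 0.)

4

7 = (1,3)_4 → 1² + 3² = 10
10 = (2,2)_4 → 2² + 2² = 8
8 = (2,0)_4 → 2² + 0² = 4
4 = (1,0)_4 → 1² + 0² = 1  — reached 1.
That took 4 steps.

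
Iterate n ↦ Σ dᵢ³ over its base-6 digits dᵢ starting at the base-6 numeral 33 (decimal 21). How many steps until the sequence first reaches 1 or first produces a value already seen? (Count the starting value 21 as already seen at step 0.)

7

21 = (3,3)_6 → 3³ + 3³ = 54
54 = (1,3,0)_6 → 1³ + 3³ + 0³ = 28
28 = (4,4)_6 → 4³ + 4³ = 128
128 = (3,3,2)_6 → 3³ + 3³ + 2³ = 62
62 = (1,4,2)_6 → 1³ + 4³ + 2³ = 73
73 = (2,0,1)_6 → 2³ + 0³ + 1³ = 9
9 = (1,3)_6 → 1³ + 3³ = 28  — 28 repeats.
That took 7 steps.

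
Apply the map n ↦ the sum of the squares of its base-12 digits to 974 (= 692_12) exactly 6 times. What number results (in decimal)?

25

974 = (6,9,2)_12 → 6² + 9² + 2² = 36 + 81 + 4 = 121
121 = (10,1)_12 → 10² + 1² = 100 + 1 = 101
101 = (8,5)_12 → 8² + 5² = 64 + 25 = 89
89 = (7,5)_12 → 7² + 5² = 49 + 25 = 74
74 = (6,2)_12 → 6² + 2² = 36 + 4 = 40
40 = (3,4)_12 → 3² + 4² = 9 + 16 = 25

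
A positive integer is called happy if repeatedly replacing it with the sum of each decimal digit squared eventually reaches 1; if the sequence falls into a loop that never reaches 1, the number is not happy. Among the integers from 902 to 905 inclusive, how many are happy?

902: 902 → 85 → 89 → 145 → 42 → 20 → 4 → 16 → 37 → 58 → 89  (repeats 89)
903: 903 → 90 → 81 → 65 → 61 → 37 → 58 → 89 → 145 → 42 → 20 → 4 → 16 → 37  (repeats 37)
904: 904 → 97 → 130 → 10 → 1  (reaches 1)
905: 905 → 106 → 37 → 58 → 89 → 145 → 42 → 20 → 4 → 16 → 37  (repeats 37)
happy: 904

1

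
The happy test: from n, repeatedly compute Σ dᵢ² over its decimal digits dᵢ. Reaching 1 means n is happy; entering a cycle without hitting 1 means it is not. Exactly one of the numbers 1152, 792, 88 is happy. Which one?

1152

1152: 1152 → 31 → 10 → 1  — reaches 1 (happy)
792: 792 → 134 → 26 → 40 → 16 → 37 → 58 → 89 → 145 → 42 → 20 → 4 → 16  — repeats 16 (not happy)
88: 88 → 128 → 69 → 117 → 51 → 26 → 40 → 16 → 37 → 58 → 89 → 145 → 42 → 20 → 4 → 16  — repeats 16 (not happy)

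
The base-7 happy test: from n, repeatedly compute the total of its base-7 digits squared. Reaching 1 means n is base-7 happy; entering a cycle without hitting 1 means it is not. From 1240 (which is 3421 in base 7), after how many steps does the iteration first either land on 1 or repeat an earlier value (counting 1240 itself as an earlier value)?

9

1240 = (3,4,2,1)_7 → 3² + 4² + 2² + 1² = 30
30 = (4,2)_7 → 4² + 2² = 20
20 = (2,6)_7 → 2² + 6² = 40
40 = (5,5)_7 → 5² + 5² = 50
50 = (1,0,1)_7 → 1² + 0² + 1² = 2
2 = (2)_7 → 2² = 4
4 = (4)_7 → 4² = 16
16 = (2,2)_7 → 2² + 2² = 8
8 = (1,1)_7 → 1² + 1² = 2  — 2 repeats.
That took 9 steps.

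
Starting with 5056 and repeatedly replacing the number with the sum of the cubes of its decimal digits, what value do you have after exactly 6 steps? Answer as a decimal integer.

370

5056 → 5³ + 0³ + 5³ + 6³ = 466
466 → 4³ + 6³ + 6³ = 496
496 → 4³ + 9³ + 6³ = 1009
1009 → 1³ + 0³ + 0³ + 9³ = 730
730 → 7³ + 3³ + 0³ = 370
370 → 3³ + 7³ + 0³ = 370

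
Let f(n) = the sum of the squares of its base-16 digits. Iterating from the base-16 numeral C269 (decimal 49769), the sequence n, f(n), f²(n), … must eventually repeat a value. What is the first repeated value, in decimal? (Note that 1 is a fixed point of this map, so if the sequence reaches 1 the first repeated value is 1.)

49769 = (12,2,6,9)_16 → 12² + 2² + 6² + 9² = 144 + 4 + 36 + 81 = 265
265 = (1,0,9)_16 → 1² + 0² + 9² = 1 + 0 + 81 = 82
82 = (5,2)_16 → 5² + 2² = 25 + 4 = 29
29 = (1,13)_16 → 1² + 13² = 1 + 169 = 170
170 = (10,10)_16 → 10² + 10² = 100 + 100 = 200
200 = (12,8)_16 → 12² + 8² = 144 + 64 = 208
208 = (13,0)_16 → 13² + 0² = 169 + 0 = 169
169 = (10,9)_16 → 10² + 9² = 100 + 81 = 181
181 = (11,5)_16 → 11² + 5² = 121 + 25 = 146
146 = (9,2)_16 → 9² + 2² = 81 + 4 = 85
85 = (5,5)_16 → 5² + 5² = 25 + 25 = 50
50 = (3,2)_16 → 3² + 2² = 9 + 4 = 13
13 = (13)_16 → 13² = 169  — 169 already appeared earlier.

169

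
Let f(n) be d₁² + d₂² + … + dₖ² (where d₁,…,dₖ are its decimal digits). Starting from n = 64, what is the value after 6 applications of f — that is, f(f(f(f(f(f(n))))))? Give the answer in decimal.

42

64 → 6² + 4² = 36 + 16 = 52
52 → 5² + 2² = 25 + 4 = 29
29 → 2² + 9² = 4 + 81 = 85
85 → 8² + 5² = 64 + 25 = 89
89 → 8² + 9² = 64 + 81 = 145
145 → 1² + 4² + 5² = 1 + 16 + 25 = 42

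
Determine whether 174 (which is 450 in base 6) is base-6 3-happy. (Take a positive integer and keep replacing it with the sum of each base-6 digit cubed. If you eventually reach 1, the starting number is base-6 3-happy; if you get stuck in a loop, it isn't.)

base-6 3-happy

174 = (4,5,0)_6 → 4³ + 5³ + 0³ = 189
189 = (5,1,3)_6 → 5³ + 1³ + 3³ = 153
153 = (4,1,3)_6 → 4³ + 1³ + 3³ = 92
92 = (2,3,2)_6 → 2³ + 3³ + 2³ = 43
43 = (1,1,1)_6 → 1³ + 1³ + 1³ = 3
3 = (3)_6 → 3³ = 27
27 = (4,3)_6 → 4³ + 3³ = 91
91 = (2,3,1)_6 → 2³ + 3³ + 1³ = 36
36 = (1,0,0)_6 → 1³ + 0³ + 0³ = 1  — reached 1.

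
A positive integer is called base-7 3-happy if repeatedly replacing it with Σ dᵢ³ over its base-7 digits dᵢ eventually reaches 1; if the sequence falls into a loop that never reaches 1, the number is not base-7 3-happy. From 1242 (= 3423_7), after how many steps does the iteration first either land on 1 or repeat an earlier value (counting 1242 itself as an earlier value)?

4

1242 = (3,4,2,3)_7 → 126
126 = (2,4,0)_7 → 72
72 = (1,3,2)_7 → 36
36 = (5,1)_7 → 126  — 126 repeats.
That took 4 steps.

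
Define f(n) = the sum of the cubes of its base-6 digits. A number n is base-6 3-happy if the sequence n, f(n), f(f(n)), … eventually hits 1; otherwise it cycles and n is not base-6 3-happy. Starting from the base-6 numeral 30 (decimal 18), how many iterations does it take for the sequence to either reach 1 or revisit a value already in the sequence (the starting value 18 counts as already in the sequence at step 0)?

4

18 = (3,0)_6 → 3³ + 0³ = 27
27 = (4,3)_6 → 4³ + 3³ = 91
91 = (2,3,1)_6 → 2³ + 3³ + 1³ = 36
36 = (1,0,0)_6 → 1³ + 0³ + 0³ = 1  — reached 1.
That took 4 steps.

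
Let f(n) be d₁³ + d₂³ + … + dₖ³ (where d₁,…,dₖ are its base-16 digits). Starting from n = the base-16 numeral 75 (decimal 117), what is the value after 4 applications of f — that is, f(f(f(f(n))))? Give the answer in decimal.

3744

117 = (7,5)_16 → 7³ + 5³ = 343 + 125 = 468
468 = (1,13,4)_16 → 1³ + 13³ + 4³ = 1 + 2197 + 64 = 2262
2262 = (8,13,6)_16 → 8³ + 13³ + 6³ = 512 + 2197 + 216 = 2925
2925 = (11,6,13)_16 → 11³ + 6³ + 13³ = 1331 + 216 + 2197 = 3744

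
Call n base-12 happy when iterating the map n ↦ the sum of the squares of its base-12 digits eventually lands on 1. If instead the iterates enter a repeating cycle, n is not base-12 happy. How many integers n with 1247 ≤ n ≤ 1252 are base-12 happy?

1

1247: 1247 → 234 → 86 → 53 → 41 → 34 → 104 → 128 → 164 → 66 → 61 → 26 → 8 → 64 → 41  (repeats 41)
1248: 1248 → 128 → 164 → 66 → 61 → 26 → 8 → 64 → 41 → 34 → 104 → 128  (repeats 128)
1249: 1249 → 129 → 181 → 11 → 121 → 101 → 89 → 74 → 40 → 25 → 5 → 25  (repeats 25)
1250: 1250 → 132 → 121 → 101 → 89 → 74 → 40 → 25 → 5 → 25  (repeats 25)
1251: 1251 → 137 → 146 → 5 → 25 → 5  (repeats 5)
1252: 1252 → 144 → 1  (reaches 1)
base-12 happy: 1252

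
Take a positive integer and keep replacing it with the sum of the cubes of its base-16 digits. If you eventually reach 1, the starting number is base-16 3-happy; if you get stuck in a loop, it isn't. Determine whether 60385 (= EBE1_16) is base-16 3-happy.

base-16 3-happy

60385 = (14,11,14,1)_16 → 14³ + 11³ + 14³ + 1³ = 2744 + 1331 + 2744 + 1 = 6820
6820 = (1,10,10,4)_16 → 1³ + 10³ + 10³ + 4³ = 1 + 1000 + 1000 + 64 = 2065
2065 = (8,1,1)_16 → 8³ + 1³ + 1³ = 512 + 1 + 1 = 514
514 = (2,0,2)_16 → 2³ + 0³ + 2³ = 8 + 0 + 8 = 16
16 = (1,0)_16 → 1³ + 0³ = 1 + 0 = 1  — reached 1.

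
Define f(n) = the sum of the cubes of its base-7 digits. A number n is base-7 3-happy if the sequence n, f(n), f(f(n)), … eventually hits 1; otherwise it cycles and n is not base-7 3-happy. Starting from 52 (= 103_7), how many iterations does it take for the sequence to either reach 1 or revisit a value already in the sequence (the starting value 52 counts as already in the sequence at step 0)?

52 = (1,0,3)_7 → 28
28 = (4,0)_7 → 64
64 = (1,2,1)_7 → 10
10 = (1,3)_7 → 28  — 28 repeats.
That took 4 steps.

4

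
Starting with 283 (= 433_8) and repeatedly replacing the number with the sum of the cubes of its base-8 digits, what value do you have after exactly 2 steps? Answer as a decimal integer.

433

283 = (4,3,3)_8 → 4³ + 3³ + 3³ = 64 + 27 + 27 = 118
118 = (1,6,6)_8 → 1³ + 6³ + 6³ = 1 + 216 + 216 = 433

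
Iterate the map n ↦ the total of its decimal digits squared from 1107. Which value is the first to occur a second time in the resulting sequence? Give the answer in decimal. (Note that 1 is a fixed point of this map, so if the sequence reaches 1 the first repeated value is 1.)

1107 → 51
51 → 26
26 → 40
40 → 16
16 → 37
37 → 58
58 → 89
89 → 145
145 → 42
42 → 20
20 → 4
4 → 16  — 16 already appeared earlier.

16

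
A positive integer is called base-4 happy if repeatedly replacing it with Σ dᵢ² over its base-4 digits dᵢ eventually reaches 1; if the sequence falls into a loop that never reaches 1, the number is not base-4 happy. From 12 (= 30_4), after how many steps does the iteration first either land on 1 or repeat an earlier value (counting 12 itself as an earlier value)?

5

12 = (3,0)_4 → 3² + 0² = 9 + 0 = 9
9 = (2,1)_4 → 2² + 1² = 4 + 1 = 5
5 = (1,1)_4 → 1² + 1² = 1 + 1 = 2
2 = (2)_4 → 2² = 4
4 = (1,0)_4 → 1² + 0² = 1 + 0 = 1  — reached 1.
That took 5 steps.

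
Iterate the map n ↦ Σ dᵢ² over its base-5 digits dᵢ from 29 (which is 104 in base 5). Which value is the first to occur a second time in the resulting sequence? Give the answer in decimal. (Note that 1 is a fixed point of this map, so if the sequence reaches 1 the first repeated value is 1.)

13

29 = (1,0,4)_5 → 17
17 = (3,2)_5 → 13
13 = (2,3)_5 → 13  — 13 already appeared earlier.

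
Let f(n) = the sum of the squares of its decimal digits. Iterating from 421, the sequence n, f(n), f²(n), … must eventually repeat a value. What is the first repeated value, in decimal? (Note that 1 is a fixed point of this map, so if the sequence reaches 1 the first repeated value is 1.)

89

421 → 4² + 2² + 1² = 21
21 → 2² + 1² = 5
5 → 5² = 25
25 → 2² + 5² = 29
29 → 2² + 9² = 85
85 → 8² + 5² = 89
89 → 8² + 9² = 145
145 → 1² + 4² + 5² = 42
42 → 4² + 2² = 20
20 → 2² + 0² = 4
4 → 4² = 16
16 → 1² + 6² = 37
37 → 3² + 7² = 58
58 → 5² + 8² = 89  — 89 already appeared earlier.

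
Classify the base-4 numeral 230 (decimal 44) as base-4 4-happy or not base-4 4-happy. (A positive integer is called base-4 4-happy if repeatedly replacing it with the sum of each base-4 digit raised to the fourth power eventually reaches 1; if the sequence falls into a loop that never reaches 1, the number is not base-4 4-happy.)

44 = (2,3,0)_4 → 2⁴ + 3⁴ + 0⁴ = 97
97 = (1,2,0,1)_4 → 1⁴ + 2⁴ + 0⁴ + 1⁴ = 18
18 = (1,0,2)_4 → 1⁴ + 0⁴ + 2⁴ = 17
17 = (1,0,1)_4 → 1⁴ + 0⁴ + 1⁴ = 2
2 = (2)_4 → 2⁴ = 16
16 = (1,0,0)_4 → 1⁴ + 0⁴ + 0⁴ = 1  — reached 1.

base-4 4-happy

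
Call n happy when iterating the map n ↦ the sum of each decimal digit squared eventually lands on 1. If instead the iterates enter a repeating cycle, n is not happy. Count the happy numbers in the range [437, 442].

437: 437 → 74 → 65 → 61 → 37 → 58 → 89 → 145 → 42 → 20 → 4 → 16 → 37  (repeats 37)
438: 438 → 89 → 145 → 42 → 20 → 4 → 16 → 37 → 58 → 89  (repeats 89)
439: 439 → 106 → 37 → 58 → 89 → 145 → 42 → 20 → 4 → 16 → 37  (repeats 37)
440: 440 → 32 → 13 → 10 → 1  (reaches 1)
441: 441 → 33 → 18 → 65 → 61 → 37 → 58 → 89 → 145 → 42 → 20 → 4 → 16 → 37  (repeats 37)
442: 442 → 36 → 45 → 41 → 17 → 50 → 25 → 29 → 85 → 89 → 145 → 42 → 20 → 4 → 16 → 37 → 58 → 89  (repeats 89)
happy: 440

1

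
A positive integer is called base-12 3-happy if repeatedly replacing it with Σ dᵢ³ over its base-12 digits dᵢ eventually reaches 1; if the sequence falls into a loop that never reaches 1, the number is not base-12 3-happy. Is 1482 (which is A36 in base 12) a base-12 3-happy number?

1482 = (10,3,6)_12 → 1243
1243 = (8,7,7)_12 → 1198
1198 = (8,3,10)_12 → 1539
1539 = (10,8,3)_12 → 1539  — 1539 already seen; the sequence cycles without reaching 1.

not base-12 3-happy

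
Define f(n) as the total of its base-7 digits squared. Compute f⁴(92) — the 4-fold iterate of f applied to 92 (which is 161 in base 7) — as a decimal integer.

92 = (1,6,1)_7 → 1² + 6² + 1² = 1 + 36 + 1 = 38
38 = (5,3)_7 → 5² + 3² = 25 + 9 = 34
34 = (4,6)_7 → 4² + 6² = 16 + 36 = 52
52 = (1,0,3)_7 → 1² + 0² + 3² = 1 + 0 + 9 = 10

10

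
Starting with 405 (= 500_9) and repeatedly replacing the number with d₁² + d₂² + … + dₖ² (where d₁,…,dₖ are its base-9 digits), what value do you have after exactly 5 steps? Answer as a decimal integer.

405 = (5,0,0)_9 → 5² + 0² + 0² = 25 + 0 + 0 = 25
25 = (2,7)_9 → 2² + 7² = 4 + 49 = 53
53 = (5,8)_9 → 5² + 8² = 25 + 64 = 89
89 = (1,0,8)_9 → 1² + 0² + 8² = 1 + 0 + 64 = 65
65 = (7,2)_9 → 7² + 2² = 49 + 4 = 53

53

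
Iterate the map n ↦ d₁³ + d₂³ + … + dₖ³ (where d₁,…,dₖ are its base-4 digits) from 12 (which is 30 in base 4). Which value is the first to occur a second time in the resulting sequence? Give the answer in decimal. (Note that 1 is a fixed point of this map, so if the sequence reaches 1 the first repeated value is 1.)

12 = (3,0)_4 → 3³ + 0³ = 27
27 = (1,2,3)_4 → 1³ + 2³ + 3³ = 36
36 = (2,1,0)_4 → 2³ + 1³ + 0³ = 9
9 = (2,1)_4 → 2³ + 1³ = 9  — 9 already appeared earlier.

9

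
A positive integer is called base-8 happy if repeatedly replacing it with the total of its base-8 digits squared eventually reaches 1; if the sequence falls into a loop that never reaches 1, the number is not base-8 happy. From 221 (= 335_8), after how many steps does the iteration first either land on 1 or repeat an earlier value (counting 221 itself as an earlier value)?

221 = (3,3,5)_8 → 43
43 = (5,3)_8 → 34
34 = (4,2)_8 → 20
20 = (2,4)_8 → 20  — 20 repeats.
That took 4 steps.

4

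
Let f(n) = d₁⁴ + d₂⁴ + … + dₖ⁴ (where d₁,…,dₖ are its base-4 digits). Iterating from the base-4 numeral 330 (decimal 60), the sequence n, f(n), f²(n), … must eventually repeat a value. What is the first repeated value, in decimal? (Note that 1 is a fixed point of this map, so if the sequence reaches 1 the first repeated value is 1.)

81

60 = (3,3,0)_4 → 3⁴ + 3⁴ + 0⁴ = 162
162 = (2,2,0,2)_4 → 2⁴ + 2⁴ + 0⁴ + 2⁴ = 48
48 = (3,0,0)_4 → 3⁴ + 0⁴ + 0⁴ = 81
81 = (1,1,0,1)_4 → 1⁴ + 1⁴ + 0⁴ + 1⁴ = 3
3 = (3)_4 → 3⁴ = 81  — 81 already appeared earlier.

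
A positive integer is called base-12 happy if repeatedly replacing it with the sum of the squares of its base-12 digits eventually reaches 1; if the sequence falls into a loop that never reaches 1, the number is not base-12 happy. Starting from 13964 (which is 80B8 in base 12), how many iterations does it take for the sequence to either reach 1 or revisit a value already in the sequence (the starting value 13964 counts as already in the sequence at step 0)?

5

13964 = (8,0,11,8)_12 → 8² + 0² + 11² + 8² = 64 + 0 + 121 + 64 = 249
249 = (1,8,9)_12 → 1² + 8² + 9² = 1 + 64 + 81 = 146
146 = (1,0,2)_12 → 1² + 0² + 2² = 1 + 0 + 4 = 5
5 = (5)_12 → 5² = 25
25 = (2,1)_12 → 2² + 1² = 4 + 1 = 5  — 5 repeats.
That took 5 steps.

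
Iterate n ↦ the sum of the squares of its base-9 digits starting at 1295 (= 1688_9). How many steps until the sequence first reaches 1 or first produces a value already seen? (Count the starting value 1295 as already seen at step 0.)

1295 = (1,6,8,8)_9 → 1² + 6² + 8² + 8² = 1 + 36 + 64 + 64 = 165
165 = (2,0,3)_9 → 2² + 0² + 3² = 4 + 0 + 9 = 13
13 = (1,4)_9 → 1² + 4² = 1 + 16 = 17
17 = (1,8)_9 → 1² + 8² = 1 + 64 = 65
65 = (7,2)_9 → 7² + 2² = 49 + 4 = 53
53 = (5,8)_9 → 5² + 8² = 25 + 64 = 89
89 = (1,0,8)_9 → 1² + 0² + 8² = 1 + 0 + 64 = 65  — 65 repeats.
That took 7 steps.

7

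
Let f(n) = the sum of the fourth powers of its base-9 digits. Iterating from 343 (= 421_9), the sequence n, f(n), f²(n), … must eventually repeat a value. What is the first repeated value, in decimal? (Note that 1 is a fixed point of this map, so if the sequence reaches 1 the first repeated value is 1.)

343 = (4,2,1)_9 → 4⁴ + 2⁴ + 1⁴ = 256 + 16 + 1 = 273
273 = (3,3,3)_9 → 3⁴ + 3⁴ + 3⁴ = 81 + 81 + 81 = 243
243 = (3,0,0)_9 → 3⁴ + 0⁴ + 0⁴ = 81 + 0 + 0 = 81
81 = (1,0,0)_9 → 1⁴ + 0⁴ + 0⁴ = 1 + 0 + 0 = 1  — reached the fixed point 1.
1 → 1, so 1 is the first repeated value.

1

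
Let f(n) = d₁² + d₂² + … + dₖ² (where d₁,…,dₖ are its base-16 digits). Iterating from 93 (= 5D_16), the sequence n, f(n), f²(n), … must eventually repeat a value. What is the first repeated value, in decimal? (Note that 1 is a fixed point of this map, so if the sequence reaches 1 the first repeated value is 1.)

169

93 = (5,13)_16 → 5² + 13² = 194
194 = (12,2)_16 → 12² + 2² = 148
148 = (9,4)_16 → 9² + 4² = 97
97 = (6,1)_16 → 6² + 1² = 37
37 = (2,5)_16 → 2² + 5² = 29
29 = (1,13)_16 → 1² + 13² = 170
170 = (10,10)_16 → 10² + 10² = 200
200 = (12,8)_16 → 12² + 8² = 208
208 = (13,0)_16 → 13² + 0² = 169
169 = (10,9)_16 → 10² + 9² = 181
181 = (11,5)_16 → 11² + 5² = 146
146 = (9,2)_16 → 9² + 2² = 85
85 = (5,5)_16 → 5² + 5² = 50
50 = (3,2)_16 → 3² + 2² = 13
13 = (13)_16 → 13² = 169  — 169 already appeared earlier.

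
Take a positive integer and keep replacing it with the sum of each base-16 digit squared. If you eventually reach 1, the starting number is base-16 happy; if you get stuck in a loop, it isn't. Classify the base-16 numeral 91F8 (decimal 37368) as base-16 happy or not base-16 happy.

base-16 happy

37368 = (9,1,15,8)_16 → 9² + 1² + 15² + 8² = 371
371 = (1,7,3)_16 → 1² + 7² + 3² = 59
59 = (3,11)_16 → 3² + 11² = 130
130 = (8,2)_16 → 8² + 2² = 68
68 = (4,4)_16 → 4² + 4² = 32
32 = (2,0)_16 → 2² + 0² = 4
4 = (4)_16 → 4² = 16
16 = (1,0)_16 → 1² + 0² = 1  — reached 1.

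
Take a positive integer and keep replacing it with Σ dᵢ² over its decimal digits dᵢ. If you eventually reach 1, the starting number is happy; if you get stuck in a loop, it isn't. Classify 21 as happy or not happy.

21 → 2² + 1² = 5
5 → 5² = 25
25 → 2² + 5² = 29
29 → 2² + 9² = 85
85 → 8² + 5² = 89
89 → 8² + 9² = 145
145 → 1² + 4² + 5² = 42
42 → 4² + 2² = 20
20 → 2² + 0² = 4
4 → 4² = 16
16 → 1² + 6² = 37
37 → 3² + 7² = 58
58 → 5² + 8² = 89  — 89 already seen; the sequence cycles without reaching 1.

not happy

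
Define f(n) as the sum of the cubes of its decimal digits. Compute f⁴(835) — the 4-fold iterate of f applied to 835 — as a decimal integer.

730

835 → 8³ + 3³ + 5³ = 512 + 27 + 125 = 664
664 → 6³ + 6³ + 4³ = 216 + 216 + 64 = 496
496 → 4³ + 9³ + 6³ = 64 + 729 + 216 = 1009
1009 → 1³ + 0³ + 0³ + 9³ = 1 + 0 + 0 + 729 = 730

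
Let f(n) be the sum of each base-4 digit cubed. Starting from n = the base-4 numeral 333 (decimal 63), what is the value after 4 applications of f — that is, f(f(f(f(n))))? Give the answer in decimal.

63 = (3,3,3)_4 → 3³ + 3³ + 3³ = 27 + 27 + 27 = 81
81 = (1,1,0,1)_4 → 1³ + 1³ + 0³ + 1³ = 1 + 1 + 0 + 1 = 3
3 = (3)_4 → 3³ = 27
27 = (1,2,3)_4 → 1³ + 2³ + 3³ = 1 + 8 + 27 = 36

36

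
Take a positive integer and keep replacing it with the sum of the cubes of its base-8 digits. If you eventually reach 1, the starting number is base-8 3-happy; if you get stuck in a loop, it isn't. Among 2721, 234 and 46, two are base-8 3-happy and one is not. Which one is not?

2721

2721: 2721 → 198 → 243 → 270 → 281 → 92 → 92  — repeats 92 (not base-8 3-happy)
234: 234 → 160 → 72 → 2 → 8 → 1  — reaches 1 (base-8 3-happy)
46: 46 → 341 → 258 → 72 → 2 → 8 → 1  — reaches 1 (base-8 3-happy)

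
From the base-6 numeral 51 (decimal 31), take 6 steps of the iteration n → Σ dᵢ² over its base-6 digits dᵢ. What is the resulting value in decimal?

31 = (5,1)_6 → 5² + 1² = 25 + 1 = 26
26 = (4,2)_6 → 4² + 2² = 16 + 4 = 20
20 = (3,2)_6 → 3² + 2² = 9 + 4 = 13
13 = (2,1)_6 → 2² + 1² = 4 + 1 = 5
5 = (5)_6 → 5² = 25
25 = (4,1)_6 → 4² + 1² = 16 + 1 = 17

17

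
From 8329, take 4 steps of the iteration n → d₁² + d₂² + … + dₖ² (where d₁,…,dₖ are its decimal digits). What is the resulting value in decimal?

65

8329 → 8² + 3² + 2² + 9² = 64 + 9 + 4 + 81 = 158
158 → 1² + 5² + 8² = 1 + 25 + 64 = 90
90 → 9² + 0² = 81 + 0 = 81
81 → 8² + 1² = 64 + 1 = 65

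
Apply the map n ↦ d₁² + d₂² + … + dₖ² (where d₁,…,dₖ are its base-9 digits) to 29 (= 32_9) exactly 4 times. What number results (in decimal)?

53

29 = (3,2)_9 → 13
13 = (1,4)_9 → 17
17 = (1,8)_9 → 65
65 = (7,2)_9 → 53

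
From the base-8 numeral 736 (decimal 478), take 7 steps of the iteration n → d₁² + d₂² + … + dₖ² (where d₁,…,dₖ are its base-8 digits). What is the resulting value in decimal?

478 = (7,3,6)_8 → 7² + 3² + 6² = 94
94 = (1,3,6)_8 → 1² + 3² + 6² = 46
46 = (5,6)_8 → 5² + 6² = 61
61 = (7,5)_8 → 7² + 5² = 74
74 = (1,1,2)_8 → 1² + 1² + 2² = 6
6 = (6)_8 → 6² = 36
36 = (4,4)_8 → 4² + 4² = 32

32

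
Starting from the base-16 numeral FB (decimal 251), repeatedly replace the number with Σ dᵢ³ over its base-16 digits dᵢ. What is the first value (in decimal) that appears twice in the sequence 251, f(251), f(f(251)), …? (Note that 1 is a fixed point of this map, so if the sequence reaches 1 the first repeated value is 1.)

4706

251 = (15,11)_16 → 15³ + 11³ = 4706
4706 = (1,2,6,2)_16 → 1³ + 2³ + 6³ + 2³ = 233
233 = (14,9)_16 → 14³ + 9³ = 3473
3473 = (13,9,1)_16 → 13³ + 9³ + 1³ = 2927
2927 = (11,6,15)_16 → 11³ + 6³ + 15³ = 4922
4922 = (1,3,3,10)_16 → 1³ + 3³ + 3³ + 10³ = 1055
1055 = (4,1,15)_16 → 4³ + 1³ + 15³ = 3440
3440 = (13,7,0)_16 → 13³ + 7³ + 0³ = 2540
2540 = (9,14,12)_16 → 9³ + 14³ + 12³ = 5201
5201 = (1,4,5,1)_16 → 1³ + 4³ + 5³ + 1³ = 191
191 = (11,15)_16 → 11³ + 15³ = 4706  — 4706 already appeared earlier.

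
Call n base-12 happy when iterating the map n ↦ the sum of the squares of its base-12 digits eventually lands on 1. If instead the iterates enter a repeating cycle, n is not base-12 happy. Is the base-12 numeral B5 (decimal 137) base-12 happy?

137 = (11,5)_12 → 11² + 5² = 146
146 = (1,0,2)_12 → 1² + 0² + 2² = 5
5 = (5)_12 → 5² = 25
25 = (2,1)_12 → 2² + 1² = 5  — 5 already seen; the sequence cycles without reaching 1.

not base-12 happy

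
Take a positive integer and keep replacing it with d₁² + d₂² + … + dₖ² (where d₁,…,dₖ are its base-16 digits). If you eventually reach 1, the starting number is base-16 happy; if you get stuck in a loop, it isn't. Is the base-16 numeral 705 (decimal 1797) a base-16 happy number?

base-16 happy

1797 = (7,0,5)_16 → 7² + 0² + 5² = 74
74 = (4,10)_16 → 4² + 10² = 116
116 = (7,4)_16 → 7² + 4² = 65
65 = (4,1)_16 → 4² + 1² = 17
17 = (1,1)_16 → 1² + 1² = 2
2 = (2)_16 → 2² = 4
4 = (4)_16 → 4² = 16
16 = (1,0)_16 → 1² + 0² = 1  — reached 1.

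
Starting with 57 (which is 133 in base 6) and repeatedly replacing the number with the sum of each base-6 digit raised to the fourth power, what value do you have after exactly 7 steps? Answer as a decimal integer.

57 = (1,3,3)_6 → 1⁴ + 3⁴ + 3⁴ = 1 + 81 + 81 = 163
163 = (4,3,1)_6 → 4⁴ + 3⁴ + 1⁴ = 256 + 81 + 1 = 338
338 = (1,3,2,2)_6 → 1⁴ + 3⁴ + 2⁴ + 2⁴ = 1 + 81 + 16 + 16 = 114
114 = (3,1,0)_6 → 3⁴ + 1⁴ + 0⁴ = 81 + 1 + 0 = 82
82 = (2,1,4)_6 → 2⁴ + 1⁴ + 4⁴ = 16 + 1 + 256 = 273
273 = (1,1,3,3)_6 → 1⁴ + 1⁴ + 3⁴ + 3⁴ = 1 + 1 + 81 + 81 = 164
164 = (4,3,2)_6 → 4⁴ + 3⁴ + 2⁴ = 256 + 81 + 16 = 353

353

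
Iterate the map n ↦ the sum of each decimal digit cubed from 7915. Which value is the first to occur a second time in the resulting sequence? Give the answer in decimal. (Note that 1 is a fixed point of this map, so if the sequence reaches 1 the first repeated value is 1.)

1

7915 → 1198
1198 → 1243
1243 → 100
100 → 1  — reached the fixed point 1.
1 → 1, so 1 is the first repeated value.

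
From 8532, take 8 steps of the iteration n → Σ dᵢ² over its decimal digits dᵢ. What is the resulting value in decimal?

42

8532 → 8² + 5² + 3² + 2² = 102
102 → 1² + 0² + 2² = 5
5 → 5² = 25
25 → 2² + 5² = 29
29 → 2² + 9² = 85
85 → 8² + 5² = 89
89 → 8² + 9² = 145
145 → 1² + 4² + 5² = 42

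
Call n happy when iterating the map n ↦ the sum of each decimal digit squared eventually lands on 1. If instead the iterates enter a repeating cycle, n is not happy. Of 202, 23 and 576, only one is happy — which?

202: 202 → 8 → 64 → 52 → 29 → 85 → 89 → 145 → 42 → 20 → 4 → 16 → 37 → 58 → 89  — repeats 89 (not happy)
23: 23 → 13 → 10 → 1  — reaches 1 (happy)
576: 576 → 110 → 2 → 4 → 16 → 37 → 58 → 89 → 145 → 42 → 20 → 4  — repeats 4 (not happy)

23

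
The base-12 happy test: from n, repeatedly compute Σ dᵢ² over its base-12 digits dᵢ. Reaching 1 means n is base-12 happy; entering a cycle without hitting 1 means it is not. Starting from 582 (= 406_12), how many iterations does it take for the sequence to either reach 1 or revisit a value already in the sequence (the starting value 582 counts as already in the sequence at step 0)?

9

582 = (4,0,6)_12 → 4² + 0² + 6² = 16 + 0 + 36 = 52
52 = (4,4)_12 → 4² + 4² = 16 + 16 = 32
32 = (2,8)_12 → 2² + 8² = 4 + 64 = 68
68 = (5,8)_12 → 5² + 8² = 25 + 64 = 89
89 = (7,5)_12 → 7² + 5² = 49 + 25 = 74
74 = (6,2)_12 → 6² + 2² = 36 + 4 = 40
40 = (3,4)_12 → 3² + 4² = 9 + 16 = 25
25 = (2,1)_12 → 2² + 1² = 4 + 1 = 5
5 = (5)_12 → 5² = 25  — 25 repeats.
That took 9 steps.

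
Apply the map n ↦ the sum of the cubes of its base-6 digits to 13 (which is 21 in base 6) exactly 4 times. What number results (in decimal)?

13 = (2,1)_6 → 2³ + 1³ = 8 + 1 = 9
9 = (1,3)_6 → 1³ + 3³ = 1 + 27 = 28
28 = (4,4)_6 → 4³ + 4³ = 64 + 64 = 128
128 = (3,3,2)_6 → 3³ + 3³ + 2³ = 27 + 27 + 8 = 62

62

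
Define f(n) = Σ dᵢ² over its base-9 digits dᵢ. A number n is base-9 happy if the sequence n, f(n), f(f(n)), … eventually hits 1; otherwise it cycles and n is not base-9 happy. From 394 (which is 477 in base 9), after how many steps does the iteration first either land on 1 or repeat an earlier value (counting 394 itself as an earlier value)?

6

394 = (4,7,7)_9 → 4² + 7² + 7² = 114
114 = (1,3,6)_9 → 1² + 3² + 6² = 46
46 = (5,1)_9 → 5² + 1² = 26
26 = (2,8)_9 → 2² + 8² = 68
68 = (7,5)_9 → 7² + 5² = 74
74 = (8,2)_9 → 8² + 2² = 68  — 68 repeats.
That took 6 steps.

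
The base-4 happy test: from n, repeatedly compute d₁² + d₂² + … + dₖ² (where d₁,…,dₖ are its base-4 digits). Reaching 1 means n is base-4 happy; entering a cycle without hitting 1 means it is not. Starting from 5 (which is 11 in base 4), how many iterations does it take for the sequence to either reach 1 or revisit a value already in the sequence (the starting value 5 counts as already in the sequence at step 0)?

3

5 = (1,1)_4 → 2
2 = (2)_4 → 4
4 = (1,0)_4 → 1  — reached 1.
That took 3 steps.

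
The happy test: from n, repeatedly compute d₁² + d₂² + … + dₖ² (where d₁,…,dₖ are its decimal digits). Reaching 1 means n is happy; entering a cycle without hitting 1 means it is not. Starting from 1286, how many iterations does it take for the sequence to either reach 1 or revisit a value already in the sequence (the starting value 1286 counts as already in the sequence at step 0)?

1286 → 1² + 2² + 8² + 6² = 105
105 → 1² + 0² + 5² = 26
26 → 2² + 6² = 40
40 → 4² + 0² = 16
16 → 1² + 6² = 37
37 → 3² + 7² = 58
58 → 5² + 8² = 89
89 → 8² + 9² = 145
145 → 1² + 4² + 5² = 42
42 → 4² + 2² = 20
20 → 2² + 0² = 4
4 → 4² = 16  — 16 repeats.
That took 12 steps.

12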